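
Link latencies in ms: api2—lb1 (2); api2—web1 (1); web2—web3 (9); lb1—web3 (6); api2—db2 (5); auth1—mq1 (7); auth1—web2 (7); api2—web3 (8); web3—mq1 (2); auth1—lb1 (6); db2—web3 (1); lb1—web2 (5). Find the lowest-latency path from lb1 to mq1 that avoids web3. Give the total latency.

13

Paths from lb1 to mq1 avoiding web3:
lb1 -> web2 -> auth1 -> mq1: 5 + 7 + 7 = 19
lb1 -> auth1 -> mq1: 6 + 7 = 13
Shortest: 13 ms.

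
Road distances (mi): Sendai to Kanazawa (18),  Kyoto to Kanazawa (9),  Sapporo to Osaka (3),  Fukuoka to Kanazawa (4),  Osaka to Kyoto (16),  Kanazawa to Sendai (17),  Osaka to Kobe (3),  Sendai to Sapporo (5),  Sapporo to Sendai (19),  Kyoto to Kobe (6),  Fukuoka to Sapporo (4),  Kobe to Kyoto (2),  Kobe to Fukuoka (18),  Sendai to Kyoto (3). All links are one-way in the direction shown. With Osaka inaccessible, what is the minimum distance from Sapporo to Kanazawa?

Paths from Sapporo to Kanazawa avoiding Osaka:
Sapporo-Sendai-Kanazawa: 19 + 18 = 37
Sapporo-Sendai-Kyoto-Kobe-Fukuoka-Kanazawa: 19 + 3 + 6 + 18 + 4 = 50
Sapporo-Sendai-Kyoto-Kanazawa: 19 + 3 + 9 = 31
The minimum is 31 mi.

31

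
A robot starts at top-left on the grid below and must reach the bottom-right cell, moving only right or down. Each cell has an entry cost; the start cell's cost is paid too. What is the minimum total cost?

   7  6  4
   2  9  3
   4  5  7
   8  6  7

31

Best path: (0,0) -> (1,0) -> (2,0) -> (2,1) -> (3,1) -> (3,2)
Cost: 7 + 2 + 4 + 5 + 6 + 7 = 31
For comparison, the top-then-right route costs 34.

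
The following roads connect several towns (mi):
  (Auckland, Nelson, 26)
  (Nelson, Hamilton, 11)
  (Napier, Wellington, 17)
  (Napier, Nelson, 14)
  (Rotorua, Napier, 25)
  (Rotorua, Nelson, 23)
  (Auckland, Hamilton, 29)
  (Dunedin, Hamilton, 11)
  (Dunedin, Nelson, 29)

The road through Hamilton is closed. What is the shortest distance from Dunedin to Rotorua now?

52

Paths from Dunedin to Rotorua avoiding Hamilton:
Dunedin-Nelson-Rotorua: 29 + 23 = 52
Dunedin-Nelson-Napier-Rotorua: 29 + 14 + 25 = 68
The minimum is 52 mi.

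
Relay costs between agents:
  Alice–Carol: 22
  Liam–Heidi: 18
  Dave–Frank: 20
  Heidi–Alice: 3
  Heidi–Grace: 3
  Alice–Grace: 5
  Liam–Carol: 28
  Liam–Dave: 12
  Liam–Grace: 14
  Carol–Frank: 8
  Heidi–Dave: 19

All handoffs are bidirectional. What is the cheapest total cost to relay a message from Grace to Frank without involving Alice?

Checking several routes:
Grace - Liam - Dave - Frank: 14 + 12 + 20 = 46
Grace - Heidi - Liam - Dave - Frank: 3 + 18 + 12 + 20 = 53
Grace - Heidi - Liam - Carol - Frank: 3 + 18 + 28 + 8 = 57
Grace - Liam - Carol - Frank: 14 + 28 + 8 = 50
Grace - Heidi - Dave - Frank: 3 + 19 + 20 = 42
Best route has total 42.

42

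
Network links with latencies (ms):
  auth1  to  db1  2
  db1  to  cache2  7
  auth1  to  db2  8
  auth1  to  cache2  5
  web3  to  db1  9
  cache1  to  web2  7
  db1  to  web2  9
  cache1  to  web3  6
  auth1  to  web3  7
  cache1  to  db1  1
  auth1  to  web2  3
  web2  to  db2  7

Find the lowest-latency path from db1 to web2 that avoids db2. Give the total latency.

5

Comparing a few candidate routes:
db1 -> web2: 9
db1 -> cache1 -> web2: 1 + 7 = 8
db1 -> auth1 -> web2: 2 + 3 = 5
The minimum is 5 ms.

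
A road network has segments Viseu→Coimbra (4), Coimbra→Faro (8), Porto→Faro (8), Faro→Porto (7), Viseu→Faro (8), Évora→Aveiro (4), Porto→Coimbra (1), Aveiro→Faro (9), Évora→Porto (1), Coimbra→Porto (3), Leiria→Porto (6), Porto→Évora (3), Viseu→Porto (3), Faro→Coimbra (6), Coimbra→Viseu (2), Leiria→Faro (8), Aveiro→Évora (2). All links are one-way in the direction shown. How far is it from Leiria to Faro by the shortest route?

Checking several routes:
Leiria → Faro: 8
Leiria → Porto → Faro: 6 + 8 = 14
Leiria → Porto → Coimbra → Viseu → Faro: 6 + 1 + 2 + 8 = 17
Leiria → Porto → Coimbra → Faro: 6 + 1 + 8 = 15
Shortest: 8 mi.

8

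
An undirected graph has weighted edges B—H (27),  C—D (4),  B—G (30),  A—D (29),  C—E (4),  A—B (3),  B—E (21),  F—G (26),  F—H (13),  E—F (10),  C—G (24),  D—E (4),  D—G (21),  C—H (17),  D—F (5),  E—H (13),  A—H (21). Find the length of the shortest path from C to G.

24

A few of the C→G routes:
C - D - G: 4 + 21 = 25
C - E - D - G: 4 + 4 + 21 = 29
C - G: 24
Best route has total 24.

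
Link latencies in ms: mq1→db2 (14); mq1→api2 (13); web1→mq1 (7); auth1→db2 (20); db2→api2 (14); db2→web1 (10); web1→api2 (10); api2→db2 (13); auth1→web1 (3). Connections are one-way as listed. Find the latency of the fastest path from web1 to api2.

10

Routes from web1 to api2:
web1→mq1→api2: 7 + 13 = 20
web1→api2: 10
web1→mq1→db2→api2: 7 + 14 + 14 = 35
Best route has total 10 ms.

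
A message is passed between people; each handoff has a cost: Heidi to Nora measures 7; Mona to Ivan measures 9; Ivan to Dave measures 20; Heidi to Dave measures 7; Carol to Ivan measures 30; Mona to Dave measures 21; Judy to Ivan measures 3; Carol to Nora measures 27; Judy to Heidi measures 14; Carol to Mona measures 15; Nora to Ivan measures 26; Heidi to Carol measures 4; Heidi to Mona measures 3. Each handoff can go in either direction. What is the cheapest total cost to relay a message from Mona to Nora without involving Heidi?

A few of the Mona→Nora routes:
Mona→Ivan→Carol→Nora: 9 + 30 + 27 = 66
Mona→Carol→Nora: 15 + 27 = 42
Mona→Dave→Ivan→Nora: 21 + 20 + 26 = 67
Mona→Ivan→Nora: 9 + 26 = 35
Shortest: 35.

35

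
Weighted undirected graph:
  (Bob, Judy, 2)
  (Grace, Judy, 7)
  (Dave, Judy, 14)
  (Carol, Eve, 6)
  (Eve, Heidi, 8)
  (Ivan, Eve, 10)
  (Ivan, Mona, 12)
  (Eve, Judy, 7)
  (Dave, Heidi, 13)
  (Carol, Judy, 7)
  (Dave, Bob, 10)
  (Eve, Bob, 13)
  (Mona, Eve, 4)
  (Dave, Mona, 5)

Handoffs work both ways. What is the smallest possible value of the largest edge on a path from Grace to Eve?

Some routes from Grace to Eve:
Grace→Judy→Eve: max(7, 7) = 7
Grace→Judy→Bob→Dave→Mona→Eve: max(7, 2, 10, 5, 4) = 10
Grace→Judy→Carol→Eve: max(7, 7, 6) = 7
Grace→Judy→Bob→Eve: max(7, 2, 13) = 13
Grace→Judy→Bob→Dave→Heidi→Eve: max(7, 2, 10, 13, 8) = 13
Grace→Judy→Bob→Dave→Mona→Ivan→Eve: max(7, 2, 10, 5, 12, 10) = 12
Smallest bottleneck: 7.

7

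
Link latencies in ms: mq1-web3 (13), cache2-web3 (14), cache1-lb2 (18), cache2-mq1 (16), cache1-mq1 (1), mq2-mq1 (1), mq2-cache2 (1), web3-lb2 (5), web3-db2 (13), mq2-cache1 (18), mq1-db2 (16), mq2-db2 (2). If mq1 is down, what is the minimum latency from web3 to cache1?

23

Candidate routes:
web3 → lb2 → cache1: 5 + 18 = 23
web3 → cache2 → mq2 → cache1: 14 + 1 + 18 = 33
web3 → db2 → mq2 → cache1: 13 + 2 + 18 = 33
Best route has total 23 ms.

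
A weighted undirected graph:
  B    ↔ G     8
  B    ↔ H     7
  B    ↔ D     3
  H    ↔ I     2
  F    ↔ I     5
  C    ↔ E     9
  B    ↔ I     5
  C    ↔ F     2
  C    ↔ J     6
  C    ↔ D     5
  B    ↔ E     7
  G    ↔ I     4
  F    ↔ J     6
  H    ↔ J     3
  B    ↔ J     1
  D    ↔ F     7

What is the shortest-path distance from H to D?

A few of the H→D routes:
H→J→B→D: 3 + 1 + 3 = 7
H→B→D: 7 + 3 = 10
H→I→B→D: 2 + 5 + 3 = 10
Best route has total 7.

7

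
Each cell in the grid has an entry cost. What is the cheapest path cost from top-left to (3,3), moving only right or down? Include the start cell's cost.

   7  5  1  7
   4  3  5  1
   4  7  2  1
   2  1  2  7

27

Path [0,0] [0,1] [0,2] [1,2] [1,3] [2,3] [3,3]: 7 + 5 + 1 + 5 + 1 + 1 + 7 = 27.
(Top row then right column would cost 29.)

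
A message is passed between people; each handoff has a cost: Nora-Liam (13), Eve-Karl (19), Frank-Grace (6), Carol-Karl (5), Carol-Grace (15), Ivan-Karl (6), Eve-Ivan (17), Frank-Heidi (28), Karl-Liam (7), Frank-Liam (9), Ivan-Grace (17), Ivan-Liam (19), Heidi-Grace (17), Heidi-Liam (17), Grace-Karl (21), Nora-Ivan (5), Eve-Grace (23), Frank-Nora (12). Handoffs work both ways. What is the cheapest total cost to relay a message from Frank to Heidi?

A few of the Frank→Heidi routes:
Frank -> Heidi: 28
Frank -> Liam -> Heidi: 9 + 17 = 26
Frank -> Grace -> Heidi: 6 + 17 = 23
Frank -> Nora -> Liam -> Heidi: 12 + 13 + 17 = 42
Best route has total 23.

23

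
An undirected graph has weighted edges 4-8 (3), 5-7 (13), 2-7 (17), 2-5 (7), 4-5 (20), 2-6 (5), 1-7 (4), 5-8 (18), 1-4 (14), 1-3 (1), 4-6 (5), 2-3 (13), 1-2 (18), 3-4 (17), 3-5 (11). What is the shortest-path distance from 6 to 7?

Checking several routes:
6 -> 4 -> 1 -> 7: 5 + 14 + 4 = 23
6 -> 2 -> 3 -> 1 -> 7: 5 + 13 + 1 + 4 = 23
6 -> 2 -> 7: 5 + 17 = 22
The minimum is 22.

22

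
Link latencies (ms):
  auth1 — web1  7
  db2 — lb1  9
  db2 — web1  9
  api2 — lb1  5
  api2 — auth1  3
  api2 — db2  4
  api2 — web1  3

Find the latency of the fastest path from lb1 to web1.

Comparing a few candidate routes:
lb1 -> api2 -> web1: 5 + 3 = 8
lb1 -> db2 -> api2 -> web1: 9 + 4 + 3 = 16
lb1 -> api2 -> auth1 -> web1: 5 + 3 + 7 = 15
Shortest: 8 ms.

8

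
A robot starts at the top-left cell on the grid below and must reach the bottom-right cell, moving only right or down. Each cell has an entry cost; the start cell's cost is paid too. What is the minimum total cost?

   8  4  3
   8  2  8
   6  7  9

30

Path [0,0] -> [0,1] -> [1,1] -> [2,1] -> [2,2]: 8 + 4 + 2 + 7 + 9 = 30.
(Top row then right column would cost 32.)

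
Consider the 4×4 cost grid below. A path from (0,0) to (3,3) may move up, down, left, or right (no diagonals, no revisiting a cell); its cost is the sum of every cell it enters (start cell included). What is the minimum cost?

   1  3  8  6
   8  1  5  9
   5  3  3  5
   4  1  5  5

Best path: (0,0) → (0,1) → (1,1) → (2,1) → (3,1) → (3,2) → (3,3)
Cost: 1 + 3 + 1 + 3 + 1 + 5 + 5 = 19

19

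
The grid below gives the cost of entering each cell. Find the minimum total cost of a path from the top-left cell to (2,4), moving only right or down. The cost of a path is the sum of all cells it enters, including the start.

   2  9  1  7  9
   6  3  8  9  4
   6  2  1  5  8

Cheapest: (0,0)→(1,0)→(1,1)→(2,1)→(2,2)→(2,3)→(2,4)
  2 + 6 + 3 + 2 + 1 + 5 + 8 = 27
For comparison, the top-then-right route costs 40.

27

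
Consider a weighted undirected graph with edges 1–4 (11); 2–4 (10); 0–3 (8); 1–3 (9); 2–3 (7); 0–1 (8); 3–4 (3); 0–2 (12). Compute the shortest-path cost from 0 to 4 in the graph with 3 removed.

Paths from 0 to 4 avoiding 3:
0→1→4: 8 + 11 = 19
0→2→4: 12 + 10 = 22
The minimum is 19.

19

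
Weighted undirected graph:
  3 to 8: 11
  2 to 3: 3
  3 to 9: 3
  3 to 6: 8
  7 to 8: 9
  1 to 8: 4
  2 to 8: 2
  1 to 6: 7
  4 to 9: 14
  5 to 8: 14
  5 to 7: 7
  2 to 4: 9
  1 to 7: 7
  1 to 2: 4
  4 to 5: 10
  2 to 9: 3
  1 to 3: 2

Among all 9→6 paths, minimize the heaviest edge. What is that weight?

7

Comparing a few candidate routes:
9 → 3 → 2 → 1 → 6: max(3, 3, 4, 7) = 7
9 → 3 → 2 → 8 → 1 → 6: max(3, 3, 2, 4, 7) = 7
9 → 2 → 3 → 1 → 6: max(3, 3, 2, 7) = 7
9 → 3 → 1 → 6: max(3, 2, 7) = 7
Smallest bottleneck: 7.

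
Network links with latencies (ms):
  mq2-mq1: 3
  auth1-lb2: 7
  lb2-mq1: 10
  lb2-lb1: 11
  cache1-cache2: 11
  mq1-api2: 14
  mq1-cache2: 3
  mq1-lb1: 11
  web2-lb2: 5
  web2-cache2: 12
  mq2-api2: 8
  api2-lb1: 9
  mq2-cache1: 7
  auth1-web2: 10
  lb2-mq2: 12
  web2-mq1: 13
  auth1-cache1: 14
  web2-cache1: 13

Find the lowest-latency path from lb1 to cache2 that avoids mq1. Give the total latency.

28

Checking several routes:
lb1 - lb2 - web2 - cache2: 11 + 5 + 12 = 28
lb1 - lb2 - auth1 - web2 - cache2: 11 + 7 + 10 + 12 = 40
lb1 - api2 - mq2 - cache1 - cache2: 9 + 8 + 7 + 11 = 35
Best route has total 28 ms.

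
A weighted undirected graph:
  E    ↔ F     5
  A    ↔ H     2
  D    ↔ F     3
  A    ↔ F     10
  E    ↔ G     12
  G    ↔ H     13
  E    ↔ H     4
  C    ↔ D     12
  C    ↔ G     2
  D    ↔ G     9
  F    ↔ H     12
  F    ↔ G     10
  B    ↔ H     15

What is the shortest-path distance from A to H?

A few of the A→H routes:
A → F → H: 10 + 12 = 22
A → F → E → H: 10 + 5 + 4 = 19
A → F → G → H: 10 + 10 + 13 = 33
A → H: 2
The minimum is 2.

2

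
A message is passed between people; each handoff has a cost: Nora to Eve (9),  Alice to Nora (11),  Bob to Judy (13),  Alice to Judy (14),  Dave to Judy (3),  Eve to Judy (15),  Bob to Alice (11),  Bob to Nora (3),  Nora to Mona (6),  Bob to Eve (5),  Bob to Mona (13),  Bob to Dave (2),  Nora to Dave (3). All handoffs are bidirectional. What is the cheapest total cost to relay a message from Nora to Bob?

3

Comparing a few candidate routes:
Nora-Dave-Judy-Bob: 3 + 3 + 13 = 19
Nora-Bob: 3
Nora-Mona-Bob: 6 + 13 = 19
Nora-Dave-Bob: 3 + 2 = 5
Nora-Alice-Bob: 11 + 11 = 22
Nora-Eve-Bob: 9 + 5 = 14
The minimum is 3.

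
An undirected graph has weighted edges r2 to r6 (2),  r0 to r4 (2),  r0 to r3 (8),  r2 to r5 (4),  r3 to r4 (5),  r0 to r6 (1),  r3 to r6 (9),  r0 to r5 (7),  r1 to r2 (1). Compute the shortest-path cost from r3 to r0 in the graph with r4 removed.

Candidate routes:
r3 → r6 → r2 → r5 → r0: 9 + 2 + 4 + 7 = 22
r3 → r0: 8
r3 → r6 → r0: 9 + 1 = 10
Best route has total 8.

8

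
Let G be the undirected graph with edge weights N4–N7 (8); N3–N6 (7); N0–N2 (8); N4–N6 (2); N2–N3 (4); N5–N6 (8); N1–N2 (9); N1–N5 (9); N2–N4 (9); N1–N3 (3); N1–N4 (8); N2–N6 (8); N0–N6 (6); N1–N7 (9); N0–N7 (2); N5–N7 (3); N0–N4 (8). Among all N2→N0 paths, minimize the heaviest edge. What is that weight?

Checking several routes:
N2 → N6 → N3 → N1 → N4 → N0: max(8, 7, 3, 8, 8) = 8
N2 → N3 → N6 → N0: max(4, 7, 6) = 7
N2 → N6 → N0: max(8, 6) = 8
N2 → N6 → N3 → N1 → N4 → N7 → N0: max(8, 7, 3, 8, 8, 2) = 8
Best route has worst link 7.

7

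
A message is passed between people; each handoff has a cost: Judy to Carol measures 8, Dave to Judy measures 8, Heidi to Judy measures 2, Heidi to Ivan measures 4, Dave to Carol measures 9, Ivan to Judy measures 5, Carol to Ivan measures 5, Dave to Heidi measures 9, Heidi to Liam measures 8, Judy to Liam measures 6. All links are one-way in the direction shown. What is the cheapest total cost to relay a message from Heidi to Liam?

8

Candidate routes:
Heidi → Ivan → Judy → Liam: 4 + 5 + 6 = 15
Heidi → Liam: 8
Heidi → Judy → Liam: 2 + 6 = 8
The minimum is 8.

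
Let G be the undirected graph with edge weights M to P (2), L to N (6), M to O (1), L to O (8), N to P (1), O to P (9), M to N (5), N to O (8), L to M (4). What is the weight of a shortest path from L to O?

Some routes from L to O:
L -> M -> P -> N -> O: 4 + 2 + 1 + 8 = 15
L -> N -> O: 6 + 8 = 14
L -> O: 8
L -> N -> M -> O: 6 + 5 + 1 = 12
L -> N -> P -> M -> O: 6 + 1 + 2 + 1 = 10
L -> M -> O: 4 + 1 = 5
Shortest: 5.

5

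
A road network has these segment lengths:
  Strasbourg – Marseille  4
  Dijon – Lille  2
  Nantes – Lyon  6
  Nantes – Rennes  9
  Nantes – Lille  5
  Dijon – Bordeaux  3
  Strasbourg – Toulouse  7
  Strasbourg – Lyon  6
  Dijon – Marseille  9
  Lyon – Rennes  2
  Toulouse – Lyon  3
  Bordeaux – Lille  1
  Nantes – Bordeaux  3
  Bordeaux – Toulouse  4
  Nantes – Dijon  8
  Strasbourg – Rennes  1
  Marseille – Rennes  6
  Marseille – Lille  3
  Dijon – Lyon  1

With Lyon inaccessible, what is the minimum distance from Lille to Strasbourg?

7

A few of the Lille→Strasbourg routes:
Lille -> Marseille -> Strasbourg: 3 + 4 = 7
Lille -> Bordeaux -> Toulouse -> Strasbourg: 1 + 4 + 7 = 12
Lille -> Dijon -> Marseille -> Strasbourg: 2 + 9 + 4 = 15
Lille -> Bordeaux -> Nantes -> Rennes -> Strasbourg: 1 + 3 + 9 + 1 = 14
Lille -> Nantes -> Rennes -> Strasbourg: 5 + 9 + 1 = 15
Lille -> Marseille -> Rennes -> Strasbourg: 3 + 6 + 1 = 10
Shortest: 7.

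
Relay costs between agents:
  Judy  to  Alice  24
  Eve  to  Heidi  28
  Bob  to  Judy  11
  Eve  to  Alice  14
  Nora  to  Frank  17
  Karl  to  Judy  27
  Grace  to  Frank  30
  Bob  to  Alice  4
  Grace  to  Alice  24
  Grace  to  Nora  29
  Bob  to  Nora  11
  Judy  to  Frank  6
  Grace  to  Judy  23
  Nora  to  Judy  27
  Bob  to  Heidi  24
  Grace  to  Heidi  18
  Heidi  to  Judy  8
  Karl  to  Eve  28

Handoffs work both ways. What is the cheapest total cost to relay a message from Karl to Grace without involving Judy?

Some routes from Karl to Grace avoiding Judy:
Karl -> Eve -> Alice -> Bob -> Nora -> Grace: 28 + 14 + 4 + 11 + 29 = 86
Karl -> Eve -> Heidi -> Grace: 28 + 28 + 18 = 74
Karl -> Eve -> Alice -> Grace: 28 + 14 + 24 = 66
Karl -> Eve -> Alice -> Bob -> Heidi -> Grace: 28 + 14 + 4 + 24 + 18 = 88
Best route has total 66.

66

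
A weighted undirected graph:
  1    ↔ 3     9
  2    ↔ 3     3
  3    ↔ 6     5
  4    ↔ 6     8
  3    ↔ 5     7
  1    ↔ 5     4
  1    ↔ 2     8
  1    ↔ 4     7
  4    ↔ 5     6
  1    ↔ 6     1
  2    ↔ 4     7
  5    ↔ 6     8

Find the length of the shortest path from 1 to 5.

4

A few of the 1→5 routes:
1 - 6 - 5: 1 + 8 = 9
1 - 5: 4
1 - 4 - 5: 7 + 6 = 13
1 - 6 - 3 - 5: 1 + 5 + 7 = 13
1 - 6 - 4 - 5: 1 + 8 + 6 = 15
Best route has total 4.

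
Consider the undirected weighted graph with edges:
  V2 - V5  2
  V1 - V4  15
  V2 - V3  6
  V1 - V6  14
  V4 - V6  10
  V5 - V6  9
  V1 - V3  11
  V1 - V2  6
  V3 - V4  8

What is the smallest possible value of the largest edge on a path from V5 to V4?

8

A few of the V5→V4 routes:
V5 -> V2 -> V3 -> V1 -> V6 -> V4: max(2, 6, 11, 14, 10) = 14
V5 -> V6 -> V4: max(9, 10) = 10
V5 -> V2 -> V3 -> V4: max(2, 6, 8) = 8
V5 -> V6 -> V1 -> V3 -> V4: max(9, 14, 11, 8) = 14
V5 -> V2 -> V1 -> V3 -> V4: max(2, 6, 11, 8) = 11
V5 -> V2 -> V1 -> V6 -> V4: max(2, 6, 14, 10) = 14
The minimum achievable maximum is 8.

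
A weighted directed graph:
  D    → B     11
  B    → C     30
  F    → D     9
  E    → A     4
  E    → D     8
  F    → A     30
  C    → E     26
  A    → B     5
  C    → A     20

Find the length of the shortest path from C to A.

20

Paths from C to A:
C-A: 20
C-E-A: 26 + 4 = 30
Shortest: 20.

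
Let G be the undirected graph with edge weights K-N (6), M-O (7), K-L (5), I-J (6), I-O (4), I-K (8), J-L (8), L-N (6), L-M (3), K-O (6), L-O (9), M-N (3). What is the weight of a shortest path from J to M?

Some routes from J to M:
J-L-M: 8 + 3 = 11
J-I-O-M: 6 + 4 + 7 = 17
J-L-K-N-M: 8 + 5 + 6 + 3 = 22
J-L-N-M: 8 + 6 + 3 = 17
J-I-K-L-M: 6 + 8 + 5 + 3 = 22
Shortest: 11.

11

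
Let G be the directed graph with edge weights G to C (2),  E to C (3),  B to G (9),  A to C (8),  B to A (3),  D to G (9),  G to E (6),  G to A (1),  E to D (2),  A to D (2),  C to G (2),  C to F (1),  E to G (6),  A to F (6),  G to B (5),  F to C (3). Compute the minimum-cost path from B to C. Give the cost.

Comparing a few candidate routes:
B -> A -> F -> C: 3 + 6 + 3 = 12
B -> A -> D -> G -> C: 3 + 2 + 9 + 2 = 16
B -> A -> C: 3 + 8 = 11
B -> G -> C: 9 + 2 = 11
Best route has total 11.

11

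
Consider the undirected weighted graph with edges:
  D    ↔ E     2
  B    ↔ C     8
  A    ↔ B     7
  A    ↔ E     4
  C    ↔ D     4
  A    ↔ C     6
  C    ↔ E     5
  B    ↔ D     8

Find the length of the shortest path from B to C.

8

Comparing a few candidate routes:
B -> A -> C: 7 + 6 = 13
B -> D -> C: 8 + 4 = 12
B -> C: 8
Best route has total 8.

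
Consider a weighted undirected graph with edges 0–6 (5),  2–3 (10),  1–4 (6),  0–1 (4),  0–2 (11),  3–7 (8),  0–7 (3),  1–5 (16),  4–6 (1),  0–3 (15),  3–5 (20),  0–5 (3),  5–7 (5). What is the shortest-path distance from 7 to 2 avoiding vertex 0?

18

Routes from 7 to 2 avoiding 0:
7→3→2: 8 + 10 = 18
7→5→3→2: 5 + 20 + 10 = 35
Best route has total 18.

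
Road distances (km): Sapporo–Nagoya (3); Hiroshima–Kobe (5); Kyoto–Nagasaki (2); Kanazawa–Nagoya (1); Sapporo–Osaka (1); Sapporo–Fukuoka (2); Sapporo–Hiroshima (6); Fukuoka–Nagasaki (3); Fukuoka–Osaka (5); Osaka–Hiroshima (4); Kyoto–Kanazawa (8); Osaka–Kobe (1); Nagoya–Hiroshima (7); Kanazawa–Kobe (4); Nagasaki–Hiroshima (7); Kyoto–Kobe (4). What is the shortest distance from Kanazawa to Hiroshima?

Comparing a few candidate routes:
Kanazawa → Kobe → Hiroshima: 4 + 5 = 9
Kanazawa → Nagoya → Sapporo → Osaka → Hiroshima: 1 + 3 + 1 + 4 = 9
Kanazawa → Nagoya → Sapporo → Hiroshima: 1 + 3 + 6 = 10
Kanazawa → Kobe → Osaka → Hiroshima: 4 + 1 + 4 = 9
Kanazawa → Nagoya → Hiroshima: 1 + 7 = 8
The minimum is 8 km.

8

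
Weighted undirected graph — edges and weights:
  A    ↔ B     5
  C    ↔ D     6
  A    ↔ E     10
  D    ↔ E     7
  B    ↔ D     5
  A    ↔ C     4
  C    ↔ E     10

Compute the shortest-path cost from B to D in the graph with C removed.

5

Paths from B to D avoiding C:
B → A → E → D: 5 + 10 + 7 = 22
B → D: 5
Best route has total 5.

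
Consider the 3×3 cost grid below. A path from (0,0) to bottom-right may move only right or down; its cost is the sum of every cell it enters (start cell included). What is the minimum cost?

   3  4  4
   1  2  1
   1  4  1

Cheapest: [0,0] [1,0] [1,1] [1,2] [2,2]
  3 + 1 + 2 + 1 + 1 = 8
For comparison, the top-then-right route costs 13.

8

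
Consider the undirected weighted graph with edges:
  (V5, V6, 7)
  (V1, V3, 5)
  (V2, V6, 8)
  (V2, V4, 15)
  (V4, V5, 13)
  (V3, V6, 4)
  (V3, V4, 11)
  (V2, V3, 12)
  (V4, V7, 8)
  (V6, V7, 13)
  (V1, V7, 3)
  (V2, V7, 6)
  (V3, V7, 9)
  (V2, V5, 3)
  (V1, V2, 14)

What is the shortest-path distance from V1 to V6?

9

Some routes from V1 to V6:
V1 -> V7 -> V6: 3 + 13 = 16
V1 -> V7 -> V2 -> V5 -> V6: 3 + 6 + 3 + 7 = 19
V1 -> V2 -> V6: 14 + 8 = 22
V1 -> V7 -> V2 -> V6: 3 + 6 + 8 = 17
V1 -> V3 -> V6: 5 + 4 = 9
V1 -> V7 -> V3 -> V6: 3 + 9 + 4 = 16
The minimum is 9.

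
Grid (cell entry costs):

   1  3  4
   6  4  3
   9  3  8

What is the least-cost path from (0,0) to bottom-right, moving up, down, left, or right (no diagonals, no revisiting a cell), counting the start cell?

Cheapest: [0,0] → [0,1] → [0,2] → [1,2] → [2,2]
  1 + 3 + 4 + 3 + 8 = 19

19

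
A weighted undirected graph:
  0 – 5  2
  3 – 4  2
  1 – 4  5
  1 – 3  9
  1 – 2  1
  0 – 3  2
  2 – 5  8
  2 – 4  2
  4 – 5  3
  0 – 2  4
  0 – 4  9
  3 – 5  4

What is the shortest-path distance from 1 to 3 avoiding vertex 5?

Some routes from 1 to 3 avoiding 5:
1 → 4 → 3: 5 + 2 = 7
1 → 2 → 0 → 3: 1 + 4 + 2 = 7
1 → 2 → 4 → 3: 1 + 2 + 2 = 5
Shortest: 5.

5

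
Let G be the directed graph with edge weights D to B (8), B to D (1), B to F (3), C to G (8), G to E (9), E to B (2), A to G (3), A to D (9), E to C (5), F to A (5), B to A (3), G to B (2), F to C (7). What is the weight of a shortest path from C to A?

Paths from C to A:
C → G → E → B → F → A: 8 + 9 + 2 + 3 + 5 = 27
C → G → B → A: 8 + 2 + 3 = 13
C → G → B → F → A: 8 + 2 + 3 + 5 = 18
C → G → E → B → A: 8 + 9 + 2 + 3 = 22
Shortest: 13.

13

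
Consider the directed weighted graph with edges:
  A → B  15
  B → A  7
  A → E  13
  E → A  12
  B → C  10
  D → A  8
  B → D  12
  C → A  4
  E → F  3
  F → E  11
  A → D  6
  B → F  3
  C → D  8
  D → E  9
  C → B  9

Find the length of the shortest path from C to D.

8

Some routes from C to D:
C -> A -> B -> D: 4 + 15 + 12 = 31
C -> A -> D: 4 + 6 = 10
C -> B -> A -> D: 9 + 7 + 6 = 22
C -> D: 8
C -> B -> D: 9 + 12 = 21
Shortest: 8.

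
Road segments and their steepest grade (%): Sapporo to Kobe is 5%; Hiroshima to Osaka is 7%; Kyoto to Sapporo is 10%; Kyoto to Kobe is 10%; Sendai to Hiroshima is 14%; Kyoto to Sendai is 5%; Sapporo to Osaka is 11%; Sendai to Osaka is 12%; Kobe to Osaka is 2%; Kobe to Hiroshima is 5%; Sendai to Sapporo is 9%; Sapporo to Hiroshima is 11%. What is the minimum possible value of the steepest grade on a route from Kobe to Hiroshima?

5

Checking several routes:
Kobe → Hiroshima: max(5) = 5
Kobe → Kyoto → Sapporo → Hiroshima: max(10, 10, 11) = 11
Kobe → Kyoto → Sendai → Sapporo → Hiroshima: max(10, 5, 9, 11) = 11
Kobe → Osaka → Hiroshima: max(2, 7) = 7
Kobe → Kyoto → Sendai → Sapporo → Osaka → Hiroshima: max(10, 5, 9, 11, 7) = 11
Best route has worst link 5%.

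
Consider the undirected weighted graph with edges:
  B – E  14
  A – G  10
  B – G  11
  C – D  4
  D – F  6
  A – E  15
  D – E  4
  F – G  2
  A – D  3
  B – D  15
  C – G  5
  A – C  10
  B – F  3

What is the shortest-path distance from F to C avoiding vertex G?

Comparing a few candidate routes:
F - B - D - C: 3 + 15 + 4 = 22
F - D - C: 6 + 4 = 10
F - D - A - C: 6 + 3 + 10 = 19
The minimum is 10.

10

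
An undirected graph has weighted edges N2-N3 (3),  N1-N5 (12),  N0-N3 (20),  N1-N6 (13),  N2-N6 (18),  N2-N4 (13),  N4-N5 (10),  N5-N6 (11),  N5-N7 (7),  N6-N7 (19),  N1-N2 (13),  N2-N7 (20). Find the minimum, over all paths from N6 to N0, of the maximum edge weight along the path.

20

Comparing a few candidate routes:
N6 → N1 → N5 → N4 → N2 → N3 → N0: max(13, 12, 10, 13, 3, 20) = 20
N6 → N1 → N2 → N3 → N0: max(13, 13, 3, 20) = 20
N6 → N7 → N2 → N3 → N0: max(19, 20, 3, 20) = 20
N6 → N1 → N5 → N7 → N2 → N3 → N0: max(13, 12, 7, 20, 3, 20) = 20
Best route has worst link 20.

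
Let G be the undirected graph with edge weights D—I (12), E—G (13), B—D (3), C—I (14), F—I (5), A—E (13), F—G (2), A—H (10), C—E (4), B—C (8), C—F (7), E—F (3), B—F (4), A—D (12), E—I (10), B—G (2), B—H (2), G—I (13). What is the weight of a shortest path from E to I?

8

Some routes from E to I:
E - C - I: 4 + 14 = 18
E - F - G - I: 3 + 2 + 13 = 18
E - C - F - I: 4 + 7 + 5 = 16
E - F - I: 3 + 5 = 8
E - I: 10
Shortest: 8.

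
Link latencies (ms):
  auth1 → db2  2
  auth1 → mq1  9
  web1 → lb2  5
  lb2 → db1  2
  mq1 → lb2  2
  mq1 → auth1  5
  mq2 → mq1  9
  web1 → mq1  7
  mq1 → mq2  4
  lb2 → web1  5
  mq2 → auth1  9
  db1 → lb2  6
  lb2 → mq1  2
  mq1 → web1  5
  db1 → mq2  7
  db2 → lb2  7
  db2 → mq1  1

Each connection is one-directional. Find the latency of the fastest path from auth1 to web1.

8

Comparing a few candidate routes:
auth1 - db2 - mq1 - web1: 2 + 1 + 5 = 8
auth1 - db2 - lb2 - web1: 2 + 7 + 5 = 14
auth1 - db2 - mq1 - lb2 - web1: 2 + 1 + 2 + 5 = 10
auth1 - mq1 - web1: 9 + 5 = 14
Shortest: 8 ms.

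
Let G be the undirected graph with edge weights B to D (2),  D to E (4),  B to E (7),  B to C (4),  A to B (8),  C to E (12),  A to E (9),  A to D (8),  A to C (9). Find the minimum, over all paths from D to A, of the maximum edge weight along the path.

Checking several routes:
D -> B -> A: max(2, 8) = 8
D -> B -> C -> A: max(2, 4, 9) = 9
D -> A: max(8) = 8
D -> E -> B -> A: max(4, 7, 8) = 8
The minimum achievable maximum is 8.

8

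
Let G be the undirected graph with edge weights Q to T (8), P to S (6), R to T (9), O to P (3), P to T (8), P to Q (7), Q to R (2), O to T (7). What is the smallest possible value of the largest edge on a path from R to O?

7

Some routes from R to O:
R → Q → P → T → O: max(2, 7, 8, 7) = 8
R → Q → T → P → O: max(2, 8, 8, 3) = 8
R → Q → P → O: max(2, 7, 3) = 7
Smallest bottleneck: 7.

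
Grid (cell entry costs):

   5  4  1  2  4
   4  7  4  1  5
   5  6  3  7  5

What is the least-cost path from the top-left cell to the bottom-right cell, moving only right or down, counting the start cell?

Best path: r0c0 r0c1 r0c2 r0c3 r1c3 r1c4 r2c4
Cost: 5 + 4 + 1 + 2 + 1 + 5 + 5 = 23

23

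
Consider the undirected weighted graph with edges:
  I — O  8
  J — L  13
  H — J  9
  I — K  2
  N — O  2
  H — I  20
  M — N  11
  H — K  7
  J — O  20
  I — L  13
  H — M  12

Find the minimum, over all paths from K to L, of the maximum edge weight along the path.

13

Some routes from K to L:
K - I - L: max(2, 13) = 13
K - H - J - L: max(7, 9, 13) = 13
K - H - M - N - O - I - L: max(7, 12, 11, 2, 8, 13) = 13
K - H - J - O - I - L: max(7, 9, 20, 8, 13) = 20
K - I - O - N - M - H - J - L: max(2, 8, 2, 11, 12, 9, 13) = 13
Smallest bottleneck: 13.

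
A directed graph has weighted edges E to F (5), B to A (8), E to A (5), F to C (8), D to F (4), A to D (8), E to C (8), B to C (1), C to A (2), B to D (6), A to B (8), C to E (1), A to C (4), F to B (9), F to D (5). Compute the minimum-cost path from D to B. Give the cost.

13

Candidate routes:
D-F-C-A-B: 4 + 8 + 2 + 8 = 22
D-F-B: 4 + 9 = 13
D-F-C-E-A-B: 4 + 8 + 1 + 5 + 8 = 26
Best route has total 13.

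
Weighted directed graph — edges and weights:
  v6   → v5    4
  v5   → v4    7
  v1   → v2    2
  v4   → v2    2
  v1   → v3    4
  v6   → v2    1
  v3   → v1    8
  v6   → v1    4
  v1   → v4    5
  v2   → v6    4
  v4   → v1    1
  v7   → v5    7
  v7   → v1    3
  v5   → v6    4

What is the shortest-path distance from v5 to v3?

Routes from v5 to v3:
v5 → v6 → v1 → v3: 4 + 4 + 4 = 12
v5 → v4 → v1 → v3: 7 + 1 + 4 = 12
v5 → v4 → v2 → v6 → v1 → v3: 7 + 2 + 4 + 4 + 4 = 21
Shortest: 12.

12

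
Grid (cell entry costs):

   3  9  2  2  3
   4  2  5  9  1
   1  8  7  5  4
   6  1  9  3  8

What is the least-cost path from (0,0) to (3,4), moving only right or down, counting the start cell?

32

Cheapest: (0,0) -> (0,1) -> (0,2) -> (0,3) -> (0,4) -> (1,4) -> (2,4) -> (3,4)
  3 + 9 + 2 + 2 + 3 + 1 + 4 + 8 = 32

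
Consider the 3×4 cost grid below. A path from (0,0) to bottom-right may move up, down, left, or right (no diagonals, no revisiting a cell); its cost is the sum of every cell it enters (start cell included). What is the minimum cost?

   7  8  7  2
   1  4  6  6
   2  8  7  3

27

Cheapest: r0c0 → r1c0 → r1c1 → r1c2 → r1c3 → r2c3
  7 + 1 + 4 + 6 + 6 + 3 = 27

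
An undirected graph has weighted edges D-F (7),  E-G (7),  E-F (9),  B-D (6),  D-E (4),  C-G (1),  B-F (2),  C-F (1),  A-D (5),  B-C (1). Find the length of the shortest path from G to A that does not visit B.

Routes from G to A avoiding B:
G→E→D→A: 7 + 4 + 5 = 16
G→E→F→D→A: 7 + 9 + 7 + 5 = 28
G→C→F→E→D→A: 1 + 1 + 9 + 4 + 5 = 20
G→C→F→D→A: 1 + 1 + 7 + 5 = 14
The minimum is 14.

14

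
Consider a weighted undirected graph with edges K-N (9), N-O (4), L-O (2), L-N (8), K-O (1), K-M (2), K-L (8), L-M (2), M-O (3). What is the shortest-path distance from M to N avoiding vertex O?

10

Checking several routes:
M → K → N: 2 + 9 = 11
M → L → N: 2 + 8 = 10
M → K → L → N: 2 + 8 + 8 = 18
Best route has total 10.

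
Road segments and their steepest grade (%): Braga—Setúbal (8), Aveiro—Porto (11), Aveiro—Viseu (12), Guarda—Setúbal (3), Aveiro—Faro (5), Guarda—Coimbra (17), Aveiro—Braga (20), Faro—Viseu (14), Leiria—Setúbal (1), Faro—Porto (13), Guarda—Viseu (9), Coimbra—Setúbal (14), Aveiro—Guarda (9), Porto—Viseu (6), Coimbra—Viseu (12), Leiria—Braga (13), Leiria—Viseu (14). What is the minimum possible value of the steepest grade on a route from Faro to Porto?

Some routes from Faro to Porto:
Faro - Aveiro - Guarda - Viseu - Porto: max(5, 9, 9, 6) = 9
Faro - Aveiro - Viseu - Porto: max(5, 12, 6) = 12
Faro - Porto: max(13) = 13
Faro - Aveiro - Guarda - Setúbal - Leiria - Viseu - Porto: max(5, 9, 3, 1, 14, 6) = 14
Faro - Aveiro - Porto: max(5, 11) = 11
The minimum achievable maximum is 9%.

9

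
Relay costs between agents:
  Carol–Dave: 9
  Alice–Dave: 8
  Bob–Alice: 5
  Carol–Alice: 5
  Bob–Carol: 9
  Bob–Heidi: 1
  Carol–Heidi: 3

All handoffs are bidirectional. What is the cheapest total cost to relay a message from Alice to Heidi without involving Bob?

Paths from Alice to Heidi avoiding Bob:
Alice-Carol-Heidi: 5 + 3 = 8
Alice-Dave-Carol-Heidi: 8 + 9 + 3 = 20
Shortest: 8.

8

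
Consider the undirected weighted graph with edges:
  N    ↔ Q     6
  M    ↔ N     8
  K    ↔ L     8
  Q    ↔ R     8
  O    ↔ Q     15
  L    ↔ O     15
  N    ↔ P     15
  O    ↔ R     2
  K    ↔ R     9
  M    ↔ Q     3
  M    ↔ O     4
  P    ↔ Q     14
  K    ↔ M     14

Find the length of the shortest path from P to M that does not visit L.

17

Some routes from P to M avoiding L:
P - N - M: 15 + 8 = 23
P - N - Q - M: 15 + 6 + 3 = 24
P - Q - M: 14 + 3 = 17
P - Q - R - O - M: 14 + 8 + 2 + 4 = 28
The minimum is 17.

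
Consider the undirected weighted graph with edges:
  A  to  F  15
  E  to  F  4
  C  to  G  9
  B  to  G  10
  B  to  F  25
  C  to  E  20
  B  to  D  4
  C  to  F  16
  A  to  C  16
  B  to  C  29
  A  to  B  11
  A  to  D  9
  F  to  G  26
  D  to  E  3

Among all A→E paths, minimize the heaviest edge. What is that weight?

9

A few of the A→E routes:
A - F - C - G - B - D - E: max(15, 16, 9, 10, 4, 3) = 16
A - D - E: max(9, 3) = 9
A - B - D - E: max(11, 4, 3) = 11
A - B - G - C - F - E: max(11, 10, 9, 16, 4) = 16
A - F - E: max(15, 4) = 15
Smallest bottleneck: 9.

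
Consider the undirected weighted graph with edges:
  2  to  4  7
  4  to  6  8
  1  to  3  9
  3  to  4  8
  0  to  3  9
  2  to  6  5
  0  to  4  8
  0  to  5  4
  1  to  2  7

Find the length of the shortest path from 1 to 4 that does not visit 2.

Candidate routes:
1 - 3 - 0 - 4: 9 + 9 + 8 = 26
1 - 3 - 4: 9 + 8 = 17
Best route has total 17.

17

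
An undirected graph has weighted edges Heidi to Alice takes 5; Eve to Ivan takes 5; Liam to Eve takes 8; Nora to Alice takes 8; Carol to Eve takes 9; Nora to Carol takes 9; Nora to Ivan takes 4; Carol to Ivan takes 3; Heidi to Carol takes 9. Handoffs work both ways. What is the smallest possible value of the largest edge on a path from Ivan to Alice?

8

Comparing a few candidate routes:
Ivan → Nora → Carol → Heidi → Alice: max(4, 9, 9, 5) = 9
Ivan → Carol → Nora → Alice: max(3, 9, 8) = 9
Ivan → Carol → Heidi → Alice: max(3, 9, 5) = 9
Ivan → Nora → Alice: max(4, 8) = 8
The minimum achievable maximum is 8.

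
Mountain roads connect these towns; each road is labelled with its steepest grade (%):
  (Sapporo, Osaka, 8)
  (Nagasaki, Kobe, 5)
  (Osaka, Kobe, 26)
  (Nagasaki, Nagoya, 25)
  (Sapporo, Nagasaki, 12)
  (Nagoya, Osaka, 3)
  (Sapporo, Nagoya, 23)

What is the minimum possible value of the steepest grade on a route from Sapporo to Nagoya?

8

Candidate routes:
Sapporo → Nagasaki → Nagoya: max(12, 25) = 25
Sapporo → Nagasaki → Kobe → Osaka → Nagoya: max(12, 5, 26, 3) = 26
Sapporo → Osaka → Kobe → Nagasaki → Nagoya: max(8, 26, 5, 25) = 26
Sapporo → Osaka → Nagoya: max(8, 3) = 8
Sapporo → Nagoya: max(23) = 23
The minimum achievable maximum is 8%.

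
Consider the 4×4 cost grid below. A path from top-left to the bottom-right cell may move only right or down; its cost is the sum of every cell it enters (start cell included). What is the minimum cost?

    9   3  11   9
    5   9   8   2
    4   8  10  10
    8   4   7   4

Take (0,0) -> (1,0) -> (2,0) -> (2,1) -> (3,1) -> (3,2) -> (3,3) for a total of 9 + 5 + 4 + 8 + 4 + 7 + 4 = 41.

41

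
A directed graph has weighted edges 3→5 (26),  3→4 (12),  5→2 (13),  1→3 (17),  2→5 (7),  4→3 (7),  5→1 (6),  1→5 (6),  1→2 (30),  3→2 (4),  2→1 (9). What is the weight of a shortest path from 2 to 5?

Candidate routes:
2→1→5: 9 + 6 = 15
2→1→3→5: 9 + 17 + 26 = 52
2→5: 7
Best route has total 7.

7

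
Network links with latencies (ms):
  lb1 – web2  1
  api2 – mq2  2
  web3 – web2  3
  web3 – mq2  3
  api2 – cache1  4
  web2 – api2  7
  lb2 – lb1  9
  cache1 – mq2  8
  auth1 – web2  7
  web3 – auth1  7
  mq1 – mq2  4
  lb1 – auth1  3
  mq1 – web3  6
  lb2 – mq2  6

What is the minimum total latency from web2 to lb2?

Some routes from web2 to lb2:
web2 - web3 - mq1 - mq2 - lb2: 3 + 6 + 4 + 6 = 19
web2 - api2 - mq2 - lb2: 7 + 2 + 6 = 15
web2 - lb1 - lb2: 1 + 9 = 10
web2 - auth1 - lb1 - lb2: 7 + 3 + 9 = 19
web2 - web3 - mq2 - lb2: 3 + 3 + 6 = 12
Shortest: 10 ms.

10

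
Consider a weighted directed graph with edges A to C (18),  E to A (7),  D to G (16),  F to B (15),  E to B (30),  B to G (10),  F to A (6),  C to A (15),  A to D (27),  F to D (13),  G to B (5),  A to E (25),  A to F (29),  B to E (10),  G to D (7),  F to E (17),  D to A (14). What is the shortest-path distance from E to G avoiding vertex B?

50

Candidate routes:
E -> A -> D -> G: 7 + 27 + 16 = 50
E -> A -> F -> D -> G: 7 + 29 + 13 + 16 = 65
Best route has total 50.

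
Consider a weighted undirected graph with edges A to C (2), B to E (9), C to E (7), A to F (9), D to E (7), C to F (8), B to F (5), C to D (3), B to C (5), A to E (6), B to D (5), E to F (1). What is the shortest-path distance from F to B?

Checking several routes:
F -> E -> B: 1 + 9 = 10
F -> C -> B: 8 + 5 = 13
F -> B: 5
F -> E -> D -> B: 1 + 7 + 5 = 13
F -> E -> A -> C -> B: 1 + 6 + 2 + 5 = 14
F -> E -> C -> B: 1 + 7 + 5 = 13
The minimum is 5.

5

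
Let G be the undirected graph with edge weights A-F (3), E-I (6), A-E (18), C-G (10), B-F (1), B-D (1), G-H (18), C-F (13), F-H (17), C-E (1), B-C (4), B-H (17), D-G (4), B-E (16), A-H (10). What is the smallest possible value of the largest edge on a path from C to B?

Checking several routes:
C - F - A - H - B: max(13, 3, 10, 17) = 17
C - F - H - B: max(13, 17, 17) = 17
C - E - B: max(1, 16) = 16
C - B: max(4) = 4
C - F - B: max(13, 1) = 13
C - G - D - B: max(10, 4, 1) = 10
Best route has worst link 4.

4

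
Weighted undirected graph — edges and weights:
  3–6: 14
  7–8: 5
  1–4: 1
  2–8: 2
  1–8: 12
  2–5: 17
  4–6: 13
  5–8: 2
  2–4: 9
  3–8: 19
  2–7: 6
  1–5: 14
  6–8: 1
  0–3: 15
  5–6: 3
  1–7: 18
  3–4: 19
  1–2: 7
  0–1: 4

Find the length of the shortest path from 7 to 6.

6

Some routes from 7 to 6:
7 → 2 → 8 → 6: 6 + 2 + 1 = 9
7 → 2 → 8 → 5 → 6: 6 + 2 + 2 + 3 = 13
7 → 8 → 5 → 6: 5 + 2 + 3 = 10
7 → 8 → 6: 5 + 1 = 6
Shortest: 6.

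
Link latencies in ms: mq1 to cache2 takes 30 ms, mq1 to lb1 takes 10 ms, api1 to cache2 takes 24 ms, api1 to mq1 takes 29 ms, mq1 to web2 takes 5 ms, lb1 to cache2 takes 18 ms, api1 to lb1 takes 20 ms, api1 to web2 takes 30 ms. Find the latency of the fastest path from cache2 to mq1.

28

Some routes from cache2 to mq1:
cache2 → lb1 → mq1: 18 + 10 = 28
cache2 → mq1: 30
cache2 → api1 → mq1: 24 + 29 = 53
The minimum is 28 ms.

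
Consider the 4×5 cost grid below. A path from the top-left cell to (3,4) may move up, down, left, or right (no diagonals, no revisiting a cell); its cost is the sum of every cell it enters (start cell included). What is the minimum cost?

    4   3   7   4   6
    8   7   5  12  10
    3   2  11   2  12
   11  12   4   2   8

39

Take (0,0)→(0,1)→(1,1)→(2,1)→(2,2)→(2,3)→(3,3)→(3,4) for a total of 4 + 3 + 7 + 2 + 11 + 2 + 2 + 8 = 39.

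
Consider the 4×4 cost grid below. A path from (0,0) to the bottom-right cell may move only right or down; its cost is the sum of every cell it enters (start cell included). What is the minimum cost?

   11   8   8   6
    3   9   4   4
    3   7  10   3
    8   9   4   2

Cheapest: r0c0→r1c0→r1c1→r1c2→r1c3→r2c3→r3c3
  11 + 3 + 9 + 4 + 4 + 3 + 2 = 36
(Top row then right column would cost 42.)

36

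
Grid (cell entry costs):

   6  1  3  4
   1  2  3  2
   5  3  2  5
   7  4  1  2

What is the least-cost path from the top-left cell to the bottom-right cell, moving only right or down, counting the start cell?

Take [0,0]→[0,1]→[1,1]→[1,2]→[2,2]→[3,2]→[3,3] for a total of 6 + 1 + 2 + 3 + 2 + 1 + 2 = 17.

17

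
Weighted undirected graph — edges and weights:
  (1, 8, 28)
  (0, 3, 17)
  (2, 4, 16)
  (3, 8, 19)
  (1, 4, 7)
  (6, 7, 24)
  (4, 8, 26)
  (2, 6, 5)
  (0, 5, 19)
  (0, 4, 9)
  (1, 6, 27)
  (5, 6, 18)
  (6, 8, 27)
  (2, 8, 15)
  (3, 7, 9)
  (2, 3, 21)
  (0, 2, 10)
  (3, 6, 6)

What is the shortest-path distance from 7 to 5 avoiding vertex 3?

Checking several routes:
7-6-1-4-0-5: 24 + 27 + 7 + 9 + 19 = 86
7-6-2-4-0-5: 24 + 5 + 16 + 9 + 19 = 73
7-6-5: 24 + 18 = 42
7-6-2-0-5: 24 + 5 + 10 + 19 = 58
Shortest: 42.

42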